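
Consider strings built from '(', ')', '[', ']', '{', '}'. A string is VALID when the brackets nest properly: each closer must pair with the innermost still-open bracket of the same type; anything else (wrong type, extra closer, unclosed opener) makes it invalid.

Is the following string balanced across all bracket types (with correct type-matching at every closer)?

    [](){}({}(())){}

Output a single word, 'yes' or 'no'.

pos 0: push '['; stack = [
pos 1: ']' matches '['; pop; stack = (empty)
pos 2: push '('; stack = (
pos 3: ')' matches '('; pop; stack = (empty)
pos 4: push '{'; stack = {
pos 5: '}' matches '{'; pop; stack = (empty)
pos 6: push '('; stack = (
pos 7: push '{'; stack = ({
pos 8: '}' matches '{'; pop; stack = (
pos 9: push '('; stack = ((
pos 10: push '('; stack = (((
pos 11: ')' matches '('; pop; stack = ((
pos 12: ')' matches '('; pop; stack = (
pos 13: ')' matches '('; pop; stack = (empty)
pos 14: push '{'; stack = {
pos 15: '}' matches '{'; pop; stack = (empty)
end: stack empty → VALID
Verdict: properly nested → yes

Answer: yes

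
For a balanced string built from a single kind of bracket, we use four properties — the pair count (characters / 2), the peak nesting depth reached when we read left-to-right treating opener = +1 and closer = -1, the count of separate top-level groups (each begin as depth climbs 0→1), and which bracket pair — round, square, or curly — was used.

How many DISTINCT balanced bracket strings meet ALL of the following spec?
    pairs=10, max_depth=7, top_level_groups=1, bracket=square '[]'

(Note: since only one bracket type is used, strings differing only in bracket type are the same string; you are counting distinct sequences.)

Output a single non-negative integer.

Answer: 410

Derivation:
Spec: pairs=10 depth=7 groups=1
Count(depth <= 7) = 4744
Count(depth <= 6) = 4334
Count(depth == 7) = 4744 - 4334 = 410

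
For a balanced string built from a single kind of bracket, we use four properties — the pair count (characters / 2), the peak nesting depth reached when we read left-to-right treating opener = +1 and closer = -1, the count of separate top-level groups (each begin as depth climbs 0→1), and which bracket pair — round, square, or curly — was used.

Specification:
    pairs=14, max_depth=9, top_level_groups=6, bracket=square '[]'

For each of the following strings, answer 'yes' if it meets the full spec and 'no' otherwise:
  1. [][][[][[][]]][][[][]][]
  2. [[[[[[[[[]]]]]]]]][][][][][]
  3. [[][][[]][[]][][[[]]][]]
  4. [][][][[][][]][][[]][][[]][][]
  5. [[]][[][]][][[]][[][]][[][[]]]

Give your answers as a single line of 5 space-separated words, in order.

String 1 '[][][[][[][]]][][[][]][]': depth seq [1 0 1 0 1 2 1 2 3 2 3 2 1 0 1 0 1 2 1 2 1 0 1 0]
  -> pairs=12 depth=3 groups=6 -> no
String 2 '[[[[[[[[[]]]]]]]]][][][][][]': depth seq [1 2 3 4 5 6 7 8 9 8 7 6 5 4 3 2 1 0 1 0 1 0 1 0 1 0 1 0]
  -> pairs=14 depth=9 groups=6 -> yes
String 3 '[[][][[]][[]][][[[]]][]]': depth seq [1 2 1 2 1 2 3 2 1 2 3 2 1 2 1 2 3 4 3 2 1 2 1 0]
  -> pairs=12 depth=4 groups=1 -> no
String 4 '[][][][[][][]][][[]][][[]][][]': depth seq [1 0 1 0 1 0 1 2 1 2 1 2 1 0 1 0 1 2 1 0 1 0 1 2 1 0 1 0 1 0]
  -> pairs=15 depth=2 groups=10 -> no
String 5 '[[]][[][]][][[]][[][]][[][[]]]': depth seq [1 2 1 0 1 2 1 2 1 0 1 0 1 2 1 0 1 2 1 2 1 0 1 2 1 2 3 2 1 0]
  -> pairs=15 depth=3 groups=6 -> no

Answer: no yes no no no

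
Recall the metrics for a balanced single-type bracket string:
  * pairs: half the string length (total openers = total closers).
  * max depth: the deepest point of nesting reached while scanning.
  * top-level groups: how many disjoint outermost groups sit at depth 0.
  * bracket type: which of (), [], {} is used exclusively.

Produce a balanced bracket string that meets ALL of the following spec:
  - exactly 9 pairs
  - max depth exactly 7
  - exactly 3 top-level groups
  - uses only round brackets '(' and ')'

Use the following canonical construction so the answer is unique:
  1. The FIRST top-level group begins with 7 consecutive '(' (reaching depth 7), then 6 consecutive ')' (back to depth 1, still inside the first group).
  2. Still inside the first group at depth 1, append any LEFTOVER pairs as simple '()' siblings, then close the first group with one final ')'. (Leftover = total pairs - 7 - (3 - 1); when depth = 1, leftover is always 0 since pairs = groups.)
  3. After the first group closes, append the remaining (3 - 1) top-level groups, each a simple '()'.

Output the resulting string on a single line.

Answer: ((((((()))))))()()

Derivation:
Spec: pairs=9 depth=7 groups=3
Leftover pairs = 9 - 7 - (3-1) = 0
First group: deep chain of depth 7 + 0 sibling pairs
Remaining 2 groups: simple '()' each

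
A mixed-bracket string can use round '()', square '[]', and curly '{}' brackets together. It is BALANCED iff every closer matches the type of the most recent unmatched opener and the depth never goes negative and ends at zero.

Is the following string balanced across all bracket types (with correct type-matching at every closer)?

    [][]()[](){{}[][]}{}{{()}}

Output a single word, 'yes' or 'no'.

Answer: yes

Derivation:
pos 0: push '['; stack = [
pos 1: ']' matches '['; pop; stack = (empty)
pos 2: push '['; stack = [
pos 3: ']' matches '['; pop; stack = (empty)
pos 4: push '('; stack = (
pos 5: ')' matches '('; pop; stack = (empty)
pos 6: push '['; stack = [
pos 7: ']' matches '['; pop; stack = (empty)
pos 8: push '('; stack = (
pos 9: ')' matches '('; pop; stack = (empty)
pos 10: push '{'; stack = {
pos 11: push '{'; stack = {{
pos 12: '}' matches '{'; pop; stack = {
pos 13: push '['; stack = {[
pos 14: ']' matches '['; pop; stack = {
pos 15: push '['; stack = {[
pos 16: ']' matches '['; pop; stack = {
pos 17: '}' matches '{'; pop; stack = (empty)
pos 18: push '{'; stack = {
pos 19: '}' matches '{'; pop; stack = (empty)
pos 20: push '{'; stack = {
pos 21: push '{'; stack = {{
pos 22: push '('; stack = {{(
pos 23: ')' matches '('; pop; stack = {{
pos 24: '}' matches '{'; pop; stack = {
pos 25: '}' matches '{'; pop; stack = (empty)
end: stack empty → VALID
Verdict: properly nested → yes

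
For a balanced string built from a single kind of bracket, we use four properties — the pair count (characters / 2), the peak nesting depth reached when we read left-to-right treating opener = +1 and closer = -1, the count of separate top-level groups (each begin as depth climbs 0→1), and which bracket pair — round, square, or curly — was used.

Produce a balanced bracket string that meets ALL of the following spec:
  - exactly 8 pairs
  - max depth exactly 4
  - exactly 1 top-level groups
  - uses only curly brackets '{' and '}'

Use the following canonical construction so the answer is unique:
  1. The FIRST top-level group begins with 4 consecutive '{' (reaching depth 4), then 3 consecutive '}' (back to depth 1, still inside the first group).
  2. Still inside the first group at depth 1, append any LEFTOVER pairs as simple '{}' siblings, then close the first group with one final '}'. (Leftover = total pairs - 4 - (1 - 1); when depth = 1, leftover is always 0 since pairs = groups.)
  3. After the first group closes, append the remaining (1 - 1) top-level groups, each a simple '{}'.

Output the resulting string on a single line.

Answer: {{{{}}}{}{}{}{}}

Derivation:
Spec: pairs=8 depth=4 groups=1
Leftover pairs = 8 - 4 - (1-1) = 4
First group: deep chain of depth 4 + 4 sibling pairs
Remaining 0 groups: simple '{}' each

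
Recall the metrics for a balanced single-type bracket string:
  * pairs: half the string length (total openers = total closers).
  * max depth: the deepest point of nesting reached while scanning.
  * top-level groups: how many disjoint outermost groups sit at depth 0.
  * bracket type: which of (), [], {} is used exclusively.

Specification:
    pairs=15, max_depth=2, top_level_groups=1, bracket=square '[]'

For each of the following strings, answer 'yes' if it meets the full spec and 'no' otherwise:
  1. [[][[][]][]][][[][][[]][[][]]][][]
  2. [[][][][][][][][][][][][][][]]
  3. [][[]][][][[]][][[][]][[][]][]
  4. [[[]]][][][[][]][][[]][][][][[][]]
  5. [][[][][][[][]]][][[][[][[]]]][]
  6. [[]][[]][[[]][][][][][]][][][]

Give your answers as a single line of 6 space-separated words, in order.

Answer: no yes no no no no

Derivation:
String 1 '[[][[][]][]][][[][][[]][[][]]][][]': depth seq [1 2 1 2 3 2 3 2 1 2 1 0 1 0 1 2 1 2 1 2 3 2 1 2 3 2 3 2 1 0 1 0 1 0]
  -> pairs=17 depth=3 groups=5 -> no
String 2 '[[][][][][][][][][][][][][][]]': depth seq [1 2 1 2 1 2 1 2 1 2 1 2 1 2 1 2 1 2 1 2 1 2 1 2 1 2 1 2 1 0]
  -> pairs=15 depth=2 groups=1 -> yes
String 3 '[][[]][][][[]][][[][]][[][]][]': depth seq [1 0 1 2 1 0 1 0 1 0 1 2 1 0 1 0 1 2 1 2 1 0 1 2 1 2 1 0 1 0]
  -> pairs=15 depth=2 groups=9 -> no
String 4 '[[[]]][][][[][]][][[]][][][][[][]]': depth seq [1 2 3 2 1 0 1 0 1 0 1 2 1 2 1 0 1 0 1 2 1 0 1 0 1 0 1 0 1 2 1 2 1 0]
  -> pairs=17 depth=3 groups=10 -> no
String 5 '[][[][][][[][]]][][[][[][[]]]][]': depth seq [1 0 1 2 1 2 1 2 1 2 3 2 3 2 1 0 1 0 1 2 1 2 3 2 3 4 3 2 1 0 1 0]
  -> pairs=16 depth=4 groups=5 -> no
String 6 '[[]][[]][[[]][][][][][]][][][]': depth seq [1 2 1 0 1 2 1 0 1 2 3 2 1 2 1 2 1 2 1 2 1 2 1 0 1 0 1 0 1 0]
  -> pairs=15 depth=3 groups=6 -> no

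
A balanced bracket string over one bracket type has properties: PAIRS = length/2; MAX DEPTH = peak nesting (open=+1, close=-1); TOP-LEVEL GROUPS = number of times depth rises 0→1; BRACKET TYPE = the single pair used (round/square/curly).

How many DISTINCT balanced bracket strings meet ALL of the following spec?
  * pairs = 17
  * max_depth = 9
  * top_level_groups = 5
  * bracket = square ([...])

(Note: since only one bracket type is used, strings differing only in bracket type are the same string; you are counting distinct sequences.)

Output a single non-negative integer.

Spec: pairs=17 depth=9 groups=5
Count(depth <= 9) = 8934835
Count(depth <= 8) = 8876070
Count(depth == 9) = 8934835 - 8876070 = 58765

Answer: 58765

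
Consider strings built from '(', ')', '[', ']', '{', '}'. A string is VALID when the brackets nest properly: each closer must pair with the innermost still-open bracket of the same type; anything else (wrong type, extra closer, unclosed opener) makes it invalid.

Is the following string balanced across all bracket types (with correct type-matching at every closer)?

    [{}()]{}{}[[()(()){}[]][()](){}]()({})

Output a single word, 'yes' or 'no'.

pos 0: push '['; stack = [
pos 1: push '{'; stack = [{
pos 2: '}' matches '{'; pop; stack = [
pos 3: push '('; stack = [(
pos 4: ')' matches '('; pop; stack = [
pos 5: ']' matches '['; pop; stack = (empty)
pos 6: push '{'; stack = {
pos 7: '}' matches '{'; pop; stack = (empty)
pos 8: push '{'; stack = {
pos 9: '}' matches '{'; pop; stack = (empty)
pos 10: push '['; stack = [
pos 11: push '['; stack = [[
pos 12: push '('; stack = [[(
pos 13: ')' matches '('; pop; stack = [[
pos 14: push '('; stack = [[(
pos 15: push '('; stack = [[((
pos 16: ')' matches '('; pop; stack = [[(
pos 17: ')' matches '('; pop; stack = [[
pos 18: push '{'; stack = [[{
pos 19: '}' matches '{'; pop; stack = [[
pos 20: push '['; stack = [[[
pos 21: ']' matches '['; pop; stack = [[
pos 22: ']' matches '['; pop; stack = [
pos 23: push '['; stack = [[
pos 24: push '('; stack = [[(
pos 25: ')' matches '('; pop; stack = [[
pos 26: ']' matches '['; pop; stack = [
pos 27: push '('; stack = [(
pos 28: ')' matches '('; pop; stack = [
pos 29: push '{'; stack = [{
pos 30: '}' matches '{'; pop; stack = [
pos 31: ']' matches '['; pop; stack = (empty)
pos 32: push '('; stack = (
pos 33: ')' matches '('; pop; stack = (empty)
pos 34: push '('; stack = (
pos 35: push '{'; stack = ({
pos 36: '}' matches '{'; pop; stack = (
pos 37: ')' matches '('; pop; stack = (empty)
end: stack empty → VALID
Verdict: properly nested → yes

Answer: yes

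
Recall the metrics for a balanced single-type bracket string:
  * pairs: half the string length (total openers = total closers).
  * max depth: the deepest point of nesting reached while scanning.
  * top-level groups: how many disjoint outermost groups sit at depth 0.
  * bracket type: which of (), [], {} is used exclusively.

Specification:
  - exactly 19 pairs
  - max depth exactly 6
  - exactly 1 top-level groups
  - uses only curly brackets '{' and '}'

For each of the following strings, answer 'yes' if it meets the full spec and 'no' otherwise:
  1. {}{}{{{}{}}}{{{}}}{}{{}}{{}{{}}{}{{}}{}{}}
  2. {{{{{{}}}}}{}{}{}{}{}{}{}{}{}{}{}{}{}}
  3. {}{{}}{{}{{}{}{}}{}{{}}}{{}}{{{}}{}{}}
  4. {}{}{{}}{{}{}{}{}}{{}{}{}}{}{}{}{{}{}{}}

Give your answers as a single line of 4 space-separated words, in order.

String 1 '{}{}{{{}{}}}{{{}}}{}{{}}{{}{{}}{}{{}}{}{}}': depth seq [1 0 1 0 1 2 3 2 3 2 1 0 1 2 3 2 1 0 1 0 1 2 1 0 1 2 1 2 3 2 1 2 1 2 3 2 1 2 1 2 1 0]
  -> pairs=21 depth=3 groups=7 -> no
String 2 '{{{{{{}}}}}{}{}{}{}{}{}{}{}{}{}{}{}{}}': depth seq [1 2 3 4 5 6 5 4 3 2 1 2 1 2 1 2 1 2 1 2 1 2 1 2 1 2 1 2 1 2 1 2 1 2 1 2 1 0]
  -> pairs=19 depth=6 groups=1 -> yes
String 3 '{}{{}}{{}{{}{}{}}{}{{}}}{{}}{{{}}{}{}}': depth seq [1 0 1 2 1 0 1 2 1 2 3 2 3 2 3 2 1 2 1 2 3 2 1 0 1 2 1 0 1 2 3 2 1 2 1 2 1 0]
  -> pairs=19 depth=3 groups=5 -> no
String 4 '{}{}{{}}{{}{}{}{}}{{}{}{}}{}{}{}{{}{}{}}': depth seq [1 0 1 0 1 2 1 0 1 2 1 2 1 2 1 2 1 0 1 2 1 2 1 2 1 0 1 0 1 0 1 0 1 2 1 2 1 2 1 0]
  -> pairs=20 depth=2 groups=9 -> no

Answer: no yes no no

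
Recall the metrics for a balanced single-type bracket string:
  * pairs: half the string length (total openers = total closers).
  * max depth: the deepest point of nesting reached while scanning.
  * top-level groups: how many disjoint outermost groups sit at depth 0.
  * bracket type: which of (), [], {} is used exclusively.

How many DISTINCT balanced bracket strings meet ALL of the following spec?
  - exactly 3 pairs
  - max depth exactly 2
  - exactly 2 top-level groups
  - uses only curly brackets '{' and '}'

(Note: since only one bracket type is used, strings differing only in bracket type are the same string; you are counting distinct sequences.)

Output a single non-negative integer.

Spec: pairs=3 depth=2 groups=2
Count(depth <= 2) = 2
Count(depth <= 1) = 0
Count(depth == 2) = 2 - 0 = 2

Answer: 2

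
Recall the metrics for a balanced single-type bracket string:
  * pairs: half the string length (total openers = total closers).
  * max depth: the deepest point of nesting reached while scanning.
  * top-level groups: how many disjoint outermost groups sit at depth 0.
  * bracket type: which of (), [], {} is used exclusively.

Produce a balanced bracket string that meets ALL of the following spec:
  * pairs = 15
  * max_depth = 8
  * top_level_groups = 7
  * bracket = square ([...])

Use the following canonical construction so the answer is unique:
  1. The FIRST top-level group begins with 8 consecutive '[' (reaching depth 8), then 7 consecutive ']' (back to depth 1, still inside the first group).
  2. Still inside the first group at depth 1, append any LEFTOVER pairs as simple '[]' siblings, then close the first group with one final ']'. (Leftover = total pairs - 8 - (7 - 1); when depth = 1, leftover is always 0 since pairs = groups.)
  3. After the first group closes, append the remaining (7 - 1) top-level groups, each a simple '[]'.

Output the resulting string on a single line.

Answer: [[[[[[[[]]]]]]][]][][][][][][]

Derivation:
Spec: pairs=15 depth=8 groups=7
Leftover pairs = 15 - 8 - (7-1) = 1
First group: deep chain of depth 8 + 1 sibling pairs
Remaining 6 groups: simple '[]' each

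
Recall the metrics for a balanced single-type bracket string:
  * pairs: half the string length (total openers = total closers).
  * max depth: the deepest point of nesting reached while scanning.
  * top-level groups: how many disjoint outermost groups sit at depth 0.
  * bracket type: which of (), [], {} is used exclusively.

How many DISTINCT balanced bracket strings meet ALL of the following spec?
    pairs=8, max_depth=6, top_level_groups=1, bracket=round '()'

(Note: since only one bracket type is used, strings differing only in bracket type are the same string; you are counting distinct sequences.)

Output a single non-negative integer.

Spec: pairs=8 depth=6 groups=1
Count(depth <= 6) = 417
Count(depth <= 5) = 365
Count(depth == 6) = 417 - 365 = 52

Answer: 52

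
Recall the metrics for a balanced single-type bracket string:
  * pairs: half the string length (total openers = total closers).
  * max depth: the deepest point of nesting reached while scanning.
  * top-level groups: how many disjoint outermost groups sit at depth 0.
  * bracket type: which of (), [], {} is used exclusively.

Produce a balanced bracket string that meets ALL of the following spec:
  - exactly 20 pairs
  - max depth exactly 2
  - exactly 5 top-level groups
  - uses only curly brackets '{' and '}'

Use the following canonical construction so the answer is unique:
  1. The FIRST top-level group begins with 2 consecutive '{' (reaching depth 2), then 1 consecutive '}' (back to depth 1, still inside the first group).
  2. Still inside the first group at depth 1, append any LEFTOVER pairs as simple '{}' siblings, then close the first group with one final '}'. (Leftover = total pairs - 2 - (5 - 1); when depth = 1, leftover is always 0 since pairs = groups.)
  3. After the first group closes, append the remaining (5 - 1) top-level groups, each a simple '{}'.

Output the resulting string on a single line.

Answer: {{}{}{}{}{}{}{}{}{}{}{}{}{}{}{}}{}{}{}{}

Derivation:
Spec: pairs=20 depth=2 groups=5
Leftover pairs = 20 - 2 - (5-1) = 14
First group: deep chain of depth 2 + 14 sibling pairs
Remaining 4 groups: simple '{}' each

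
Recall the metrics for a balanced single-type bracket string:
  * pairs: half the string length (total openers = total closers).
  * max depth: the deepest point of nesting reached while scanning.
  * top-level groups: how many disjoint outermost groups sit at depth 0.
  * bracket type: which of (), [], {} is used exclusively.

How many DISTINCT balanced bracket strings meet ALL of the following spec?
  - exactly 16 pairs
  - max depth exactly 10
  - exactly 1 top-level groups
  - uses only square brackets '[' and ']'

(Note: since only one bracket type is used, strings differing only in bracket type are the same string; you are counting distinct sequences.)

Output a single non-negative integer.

Answer: 244412

Derivation:
Spec: pairs=16 depth=10 groups=1
Count(depth <= 10) = 9603089
Count(depth <= 9) = 9358677
Count(depth == 10) = 9603089 - 9358677 = 244412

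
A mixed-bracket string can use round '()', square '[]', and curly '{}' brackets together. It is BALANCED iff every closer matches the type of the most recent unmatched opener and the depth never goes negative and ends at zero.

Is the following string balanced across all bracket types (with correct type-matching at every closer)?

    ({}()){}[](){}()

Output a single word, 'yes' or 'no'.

Answer: yes

Derivation:
pos 0: push '('; stack = (
pos 1: push '{'; stack = ({
pos 2: '}' matches '{'; pop; stack = (
pos 3: push '('; stack = ((
pos 4: ')' matches '('; pop; stack = (
pos 5: ')' matches '('; pop; stack = (empty)
pos 6: push '{'; stack = {
pos 7: '}' matches '{'; pop; stack = (empty)
pos 8: push '['; stack = [
pos 9: ']' matches '['; pop; stack = (empty)
pos 10: push '('; stack = (
pos 11: ')' matches '('; pop; stack = (empty)
pos 12: push '{'; stack = {
pos 13: '}' matches '{'; pop; stack = (empty)
pos 14: push '('; stack = (
pos 15: ')' matches '('; pop; stack = (empty)
end: stack empty → VALID
Verdict: properly nested → yes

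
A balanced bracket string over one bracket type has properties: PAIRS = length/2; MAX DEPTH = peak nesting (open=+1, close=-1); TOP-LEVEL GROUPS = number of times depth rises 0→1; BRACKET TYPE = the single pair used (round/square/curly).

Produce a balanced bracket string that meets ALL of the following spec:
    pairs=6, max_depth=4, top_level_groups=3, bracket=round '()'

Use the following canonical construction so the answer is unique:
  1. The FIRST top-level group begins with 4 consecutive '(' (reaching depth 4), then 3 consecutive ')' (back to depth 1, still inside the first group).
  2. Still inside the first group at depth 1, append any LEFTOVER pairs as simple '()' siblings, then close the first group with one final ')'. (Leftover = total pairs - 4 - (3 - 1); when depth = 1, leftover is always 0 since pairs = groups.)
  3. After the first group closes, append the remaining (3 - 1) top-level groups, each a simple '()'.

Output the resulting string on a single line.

Answer: (((())))()()

Derivation:
Spec: pairs=6 depth=4 groups=3
Leftover pairs = 6 - 4 - (3-1) = 0
First group: deep chain of depth 4 + 0 sibling pairs
Remaining 2 groups: simple '()' each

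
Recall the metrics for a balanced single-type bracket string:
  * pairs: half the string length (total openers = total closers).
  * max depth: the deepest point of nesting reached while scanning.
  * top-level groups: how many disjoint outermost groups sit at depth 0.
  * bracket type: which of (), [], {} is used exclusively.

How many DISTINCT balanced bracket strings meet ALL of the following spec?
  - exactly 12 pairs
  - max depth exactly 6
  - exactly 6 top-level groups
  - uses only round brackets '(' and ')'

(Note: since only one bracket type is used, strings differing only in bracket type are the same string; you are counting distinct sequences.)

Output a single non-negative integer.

Answer: 84

Derivation:
Spec: pairs=12 depth=6 groups=6
Count(depth <= 6) = 6182
Count(depth <= 5) = 6098
Count(depth == 6) = 6182 - 6098 = 84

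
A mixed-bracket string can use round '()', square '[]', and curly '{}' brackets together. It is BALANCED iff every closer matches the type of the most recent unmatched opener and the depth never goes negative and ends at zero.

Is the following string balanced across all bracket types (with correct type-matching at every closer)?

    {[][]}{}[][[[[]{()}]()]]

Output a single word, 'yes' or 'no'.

Answer: yes

Derivation:
pos 0: push '{'; stack = {
pos 1: push '['; stack = {[
pos 2: ']' matches '['; pop; stack = {
pos 3: push '['; stack = {[
pos 4: ']' matches '['; pop; stack = {
pos 5: '}' matches '{'; pop; stack = (empty)
pos 6: push '{'; stack = {
pos 7: '}' matches '{'; pop; stack = (empty)
pos 8: push '['; stack = [
pos 9: ']' matches '['; pop; stack = (empty)
pos 10: push '['; stack = [
pos 11: push '['; stack = [[
pos 12: push '['; stack = [[[
pos 13: push '['; stack = [[[[
pos 14: ']' matches '['; pop; stack = [[[
pos 15: push '{'; stack = [[[{
pos 16: push '('; stack = [[[{(
pos 17: ')' matches '('; pop; stack = [[[{
pos 18: '}' matches '{'; pop; stack = [[[
pos 19: ']' matches '['; pop; stack = [[
pos 20: push '('; stack = [[(
pos 21: ')' matches '('; pop; stack = [[
pos 22: ']' matches '['; pop; stack = [
pos 23: ']' matches '['; pop; stack = (empty)
end: stack empty → VALID
Verdict: properly nested → yes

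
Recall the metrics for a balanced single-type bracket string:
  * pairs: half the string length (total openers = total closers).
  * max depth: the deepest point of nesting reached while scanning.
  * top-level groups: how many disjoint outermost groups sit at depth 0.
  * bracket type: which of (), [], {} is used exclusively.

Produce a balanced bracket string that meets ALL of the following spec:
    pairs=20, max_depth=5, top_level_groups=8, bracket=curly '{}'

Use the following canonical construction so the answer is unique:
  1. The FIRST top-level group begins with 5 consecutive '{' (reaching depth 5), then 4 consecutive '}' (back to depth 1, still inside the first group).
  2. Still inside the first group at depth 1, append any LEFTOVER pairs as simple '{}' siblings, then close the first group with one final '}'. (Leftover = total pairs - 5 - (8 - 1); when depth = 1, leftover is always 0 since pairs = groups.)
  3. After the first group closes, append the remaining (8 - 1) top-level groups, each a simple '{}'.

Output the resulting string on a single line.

Spec: pairs=20 depth=5 groups=8
Leftover pairs = 20 - 5 - (8-1) = 8
First group: deep chain of depth 5 + 8 sibling pairs
Remaining 7 groups: simple '{}' each

Answer: {{{{{}}}}{}{}{}{}{}{}{}{}}{}{}{}{}{}{}{}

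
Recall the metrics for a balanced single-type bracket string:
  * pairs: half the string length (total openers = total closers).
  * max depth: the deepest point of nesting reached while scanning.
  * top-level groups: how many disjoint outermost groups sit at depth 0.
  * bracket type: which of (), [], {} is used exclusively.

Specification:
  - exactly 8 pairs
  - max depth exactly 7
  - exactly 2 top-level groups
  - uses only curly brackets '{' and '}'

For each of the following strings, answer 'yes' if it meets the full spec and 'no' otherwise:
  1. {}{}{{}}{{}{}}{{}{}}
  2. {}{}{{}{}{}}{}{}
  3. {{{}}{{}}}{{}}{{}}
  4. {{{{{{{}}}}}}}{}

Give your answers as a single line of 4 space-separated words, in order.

Answer: no no no yes

Derivation:
String 1 '{}{}{{}}{{}{}}{{}{}}': depth seq [1 0 1 0 1 2 1 0 1 2 1 2 1 0 1 2 1 2 1 0]
  -> pairs=10 depth=2 groups=5 -> no
String 2 '{}{}{{}{}{}}{}{}': depth seq [1 0 1 0 1 2 1 2 1 2 1 0 1 0 1 0]
  -> pairs=8 depth=2 groups=5 -> no
String 3 '{{{}}{{}}}{{}}{{}}': depth seq [1 2 3 2 1 2 3 2 1 0 1 2 1 0 1 2 1 0]
  -> pairs=9 depth=3 groups=3 -> no
String 4 '{{{{{{{}}}}}}}{}': depth seq [1 2 3 4 5 6 7 6 5 4 3 2 1 0 1 0]
  -> pairs=8 depth=7 groups=2 -> yes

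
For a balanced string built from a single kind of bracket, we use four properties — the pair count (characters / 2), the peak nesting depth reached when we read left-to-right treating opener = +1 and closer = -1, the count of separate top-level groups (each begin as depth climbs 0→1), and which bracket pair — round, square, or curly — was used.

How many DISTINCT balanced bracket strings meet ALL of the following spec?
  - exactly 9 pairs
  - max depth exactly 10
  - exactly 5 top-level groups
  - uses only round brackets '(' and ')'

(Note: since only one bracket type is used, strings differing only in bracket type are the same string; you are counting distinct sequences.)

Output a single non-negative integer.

Spec: pairs=9 depth=10 groups=5
Count(depth <= 10) = 275
Count(depth <= 9) = 275
Count(depth == 10) = 275 - 275 = 0

Answer: 0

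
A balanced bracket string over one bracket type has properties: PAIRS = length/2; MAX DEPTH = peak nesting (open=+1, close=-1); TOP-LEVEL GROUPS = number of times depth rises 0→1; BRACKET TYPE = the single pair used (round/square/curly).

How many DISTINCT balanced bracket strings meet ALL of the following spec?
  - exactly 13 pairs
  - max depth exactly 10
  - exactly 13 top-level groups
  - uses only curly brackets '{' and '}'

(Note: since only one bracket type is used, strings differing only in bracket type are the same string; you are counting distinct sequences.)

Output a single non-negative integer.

Spec: pairs=13 depth=10 groups=13
Count(depth <= 10) = 1
Count(depth <= 9) = 1
Count(depth == 10) = 1 - 1 = 0

Answer: 0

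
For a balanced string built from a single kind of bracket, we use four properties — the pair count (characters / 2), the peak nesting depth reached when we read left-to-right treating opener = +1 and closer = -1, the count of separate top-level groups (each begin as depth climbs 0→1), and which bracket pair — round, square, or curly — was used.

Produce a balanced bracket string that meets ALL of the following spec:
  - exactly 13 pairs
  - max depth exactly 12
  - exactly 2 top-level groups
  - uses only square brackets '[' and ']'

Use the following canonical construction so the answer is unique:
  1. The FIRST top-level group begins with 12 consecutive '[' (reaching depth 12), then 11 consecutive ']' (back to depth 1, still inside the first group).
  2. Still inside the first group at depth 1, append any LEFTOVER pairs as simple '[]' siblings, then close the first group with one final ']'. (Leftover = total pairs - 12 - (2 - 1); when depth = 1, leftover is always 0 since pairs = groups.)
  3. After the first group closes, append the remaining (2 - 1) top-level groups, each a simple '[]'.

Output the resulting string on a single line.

Spec: pairs=13 depth=12 groups=2
Leftover pairs = 13 - 12 - (2-1) = 0
First group: deep chain of depth 12 + 0 sibling pairs
Remaining 1 groups: simple '[]' each

Answer: [[[[[[[[[[[[]]]]]]]]]]]][]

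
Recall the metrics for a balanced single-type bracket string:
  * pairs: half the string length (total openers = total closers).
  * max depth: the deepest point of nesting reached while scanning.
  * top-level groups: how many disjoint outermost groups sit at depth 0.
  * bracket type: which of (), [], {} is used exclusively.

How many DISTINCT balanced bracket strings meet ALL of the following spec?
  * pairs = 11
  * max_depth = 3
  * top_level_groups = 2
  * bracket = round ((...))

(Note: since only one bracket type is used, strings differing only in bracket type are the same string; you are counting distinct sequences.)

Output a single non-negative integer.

Spec: pairs=11 depth=3 groups=2
Count(depth <= 3) = 1536
Count(depth <= 2) = 10
Count(depth == 3) = 1536 - 10 = 1526

Answer: 1526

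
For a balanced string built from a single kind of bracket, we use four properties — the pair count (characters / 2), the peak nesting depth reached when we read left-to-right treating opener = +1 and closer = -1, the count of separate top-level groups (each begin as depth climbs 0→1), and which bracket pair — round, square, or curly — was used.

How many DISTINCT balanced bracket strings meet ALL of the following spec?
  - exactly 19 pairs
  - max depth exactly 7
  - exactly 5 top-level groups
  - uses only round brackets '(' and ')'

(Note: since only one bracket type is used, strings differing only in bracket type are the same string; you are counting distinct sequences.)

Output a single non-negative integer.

Answer: 14685790

Derivation:
Spec: pairs=19 depth=7 groups=5
Count(depth <= 7) = 115287770
Count(depth <= 6) = 100601980
Count(depth == 7) = 115287770 - 100601980 = 14685790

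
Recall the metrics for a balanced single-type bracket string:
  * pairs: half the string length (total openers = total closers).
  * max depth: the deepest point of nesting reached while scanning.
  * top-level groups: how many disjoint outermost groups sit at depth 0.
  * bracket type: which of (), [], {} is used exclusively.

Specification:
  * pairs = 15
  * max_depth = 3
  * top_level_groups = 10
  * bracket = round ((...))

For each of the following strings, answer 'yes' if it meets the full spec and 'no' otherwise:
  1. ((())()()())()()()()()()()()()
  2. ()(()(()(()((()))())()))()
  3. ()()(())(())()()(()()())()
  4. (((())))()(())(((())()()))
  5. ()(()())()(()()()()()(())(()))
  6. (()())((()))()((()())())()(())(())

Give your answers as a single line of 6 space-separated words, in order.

String 1 '((())()()())()()()()()()()()()': depth seq [1 2 3 2 1 2 1 2 1 2 1 0 1 0 1 0 1 0 1 0 1 0 1 0 1 0 1 0 1 0]
  -> pairs=15 depth=3 groups=10 -> yes
String 2 '()(()(()(()((()))())()))()': depth seq [1 0 1 2 1 2 3 2 3 4 3 4 5 6 5 4 3 4 3 2 3 2 1 0 1 0]
  -> pairs=13 depth=6 groups=3 -> no
String 3 '()()(())(())()()(()()())()': depth seq [1 0 1 0 1 2 1 0 1 2 1 0 1 0 1 0 1 2 1 2 1 2 1 0 1 0]
  -> pairs=13 depth=2 groups=8 -> no
String 4 '(((())))()(())(((())()()))': depth seq [1 2 3 4 3 2 1 0 1 0 1 2 1 0 1 2 3 4 3 2 3 2 3 2 1 0]
  -> pairs=13 depth=4 groups=4 -> no
String 5 '()(()())()(()()()()()(())(()))': depth seq [1 0 1 2 1 2 1 0 1 0 1 2 1 2 1 2 1 2 1 2 1 2 3 2 1 2 3 2 1 0]
  -> pairs=15 depth=3 groups=4 -> no
String 6 '(()())((()))()((()())())()(())(())': depth seq [1 2 1 2 1 0 1 2 3 2 1 0 1 0 1 2 3 2 3 2 1 2 1 0 1 0 1 2 1 0 1 2 1 0]
  -> pairs=17 depth=3 groups=7 -> no

Answer: yes no no no no no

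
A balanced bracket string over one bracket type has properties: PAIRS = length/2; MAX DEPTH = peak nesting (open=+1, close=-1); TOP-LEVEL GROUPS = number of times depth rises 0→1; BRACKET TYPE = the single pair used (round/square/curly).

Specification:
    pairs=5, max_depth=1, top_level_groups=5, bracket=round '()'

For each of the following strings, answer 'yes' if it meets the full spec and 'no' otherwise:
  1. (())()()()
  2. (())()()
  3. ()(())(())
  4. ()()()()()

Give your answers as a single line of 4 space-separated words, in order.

String 1 '(())()()()': depth seq [1 2 1 0 1 0 1 0 1 0]
  -> pairs=5 depth=2 groups=4 -> no
String 2 '(())()()': depth seq [1 2 1 0 1 0 1 0]
  -> pairs=4 depth=2 groups=3 -> no
String 3 '()(())(())': depth seq [1 0 1 2 1 0 1 2 1 0]
  -> pairs=5 depth=2 groups=3 -> no
String 4 '()()()()()': depth seq [1 0 1 0 1 0 1 0 1 0]
  -> pairs=5 depth=1 groups=5 -> yes

Answer: no no no yes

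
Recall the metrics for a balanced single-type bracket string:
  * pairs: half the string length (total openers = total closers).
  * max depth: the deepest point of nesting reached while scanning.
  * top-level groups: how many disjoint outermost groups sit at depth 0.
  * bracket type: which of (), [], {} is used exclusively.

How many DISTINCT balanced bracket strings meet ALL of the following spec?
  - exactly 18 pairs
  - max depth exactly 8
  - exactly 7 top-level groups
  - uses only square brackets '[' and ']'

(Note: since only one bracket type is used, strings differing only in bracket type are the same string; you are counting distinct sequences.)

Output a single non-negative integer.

Spec: pairs=18 depth=8 groups=7
Count(depth <= 8) = 8333234
Count(depth <= 7) = 8250963
Count(depth == 8) = 8333234 - 8250963 = 82271

Answer: 82271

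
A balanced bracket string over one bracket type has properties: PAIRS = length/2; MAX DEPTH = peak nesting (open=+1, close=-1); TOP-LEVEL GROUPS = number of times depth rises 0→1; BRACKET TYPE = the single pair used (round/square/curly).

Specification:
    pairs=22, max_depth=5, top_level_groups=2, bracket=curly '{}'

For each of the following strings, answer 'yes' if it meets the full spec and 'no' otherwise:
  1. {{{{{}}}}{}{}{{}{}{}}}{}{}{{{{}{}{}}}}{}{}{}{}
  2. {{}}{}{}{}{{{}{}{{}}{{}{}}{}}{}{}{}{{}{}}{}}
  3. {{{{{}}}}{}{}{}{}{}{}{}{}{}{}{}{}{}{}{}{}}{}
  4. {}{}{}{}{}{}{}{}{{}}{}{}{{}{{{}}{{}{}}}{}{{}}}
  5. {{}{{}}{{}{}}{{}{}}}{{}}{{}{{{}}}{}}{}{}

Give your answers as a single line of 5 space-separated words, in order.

Answer: no no yes no no

Derivation:
String 1 '{{{{{}}}}{}{}{{}{}{}}}{}{}{{{{}{}{}}}}{}{}{}{}': depth seq [1 2 3 4 5 4 3 2 1 2 1 2 1 2 3 2 3 2 3 2 1 0 1 0 1 0 1 2 3 4 3 4 3 4 3 2 1 0 1 0 1 0 1 0 1 0]
  -> pairs=23 depth=5 groups=8 -> no
String 2 '{{}}{}{}{}{{{}{}{{}}{{}{}}{}}{}{}{}{{}{}}{}}': depth seq [1 2 1 0 1 0 1 0 1 0 1 2 3 2 3 2 3 4 3 2 3 4 3 4 3 2 3 2 1 2 1 2 1 2 1 2 3 2 3 2 1 2 1 0]
  -> pairs=22 depth=4 groups=5 -> no
String 3 '{{{{{}}}}{}{}{}{}{}{}{}{}{}{}{}{}{}{}{}{}}{}': depth seq [1 2 3 4 5 4 3 2 1 2 1 2 1 2 1 2 1 2 1 2 1 2 1 2 1 2 1 2 1 2 1 2 1 2 1 2 1 2 1 2 1 0 1 0]
  -> pairs=22 depth=5 groups=2 -> yes
String 4 '{}{}{}{}{}{}{}{}{{}}{}{}{{}{{{}}{{}{}}}{}{{}}}': depth seq [1 0 1 0 1 0 1 0 1 0 1 0 1 0 1 0 1 2 1 0 1 0 1 0 1 2 1 2 3 4 3 2 3 4 3 4 3 2 1 2 1 2 3 2 1 0]
  -> pairs=23 depth=4 groups=12 -> no
String 5 '{{}{{}}{{}{}}{{}{}}}{{}}{{}{{{}}}{}}{}{}': depth seq [1 2 1 2 3 2 1 2 3 2 3 2 1 2 3 2 3 2 1 0 1 2 1 0 1 2 1 2 3 4 3 2 1 2 1 0 1 0 1 0]
  -> pairs=20 depth=4 groups=5 -> no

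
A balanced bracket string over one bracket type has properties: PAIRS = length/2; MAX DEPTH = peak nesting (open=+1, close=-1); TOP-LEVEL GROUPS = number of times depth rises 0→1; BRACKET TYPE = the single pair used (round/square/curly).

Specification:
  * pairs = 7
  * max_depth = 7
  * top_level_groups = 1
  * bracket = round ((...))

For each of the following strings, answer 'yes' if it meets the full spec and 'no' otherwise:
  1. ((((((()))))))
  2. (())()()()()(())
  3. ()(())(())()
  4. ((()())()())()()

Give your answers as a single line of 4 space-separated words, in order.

String 1 '((((((()))))))': depth seq [1 2 3 4 5 6 7 6 5 4 3 2 1 0]
  -> pairs=7 depth=7 groups=1 -> yes
String 2 '(())()()()()(())': depth seq [1 2 1 0 1 0 1 0 1 0 1 0 1 2 1 0]
  -> pairs=8 depth=2 groups=6 -> no
String 3 '()(())(())()': depth seq [1 0 1 2 1 0 1 2 1 0 1 0]
  -> pairs=6 depth=2 groups=4 -> no
String 4 '((()())()())()()': depth seq [1 2 3 2 3 2 1 2 1 2 1 0 1 0 1 0]
  -> pairs=8 depth=3 groups=3 -> no

Answer: yes no no no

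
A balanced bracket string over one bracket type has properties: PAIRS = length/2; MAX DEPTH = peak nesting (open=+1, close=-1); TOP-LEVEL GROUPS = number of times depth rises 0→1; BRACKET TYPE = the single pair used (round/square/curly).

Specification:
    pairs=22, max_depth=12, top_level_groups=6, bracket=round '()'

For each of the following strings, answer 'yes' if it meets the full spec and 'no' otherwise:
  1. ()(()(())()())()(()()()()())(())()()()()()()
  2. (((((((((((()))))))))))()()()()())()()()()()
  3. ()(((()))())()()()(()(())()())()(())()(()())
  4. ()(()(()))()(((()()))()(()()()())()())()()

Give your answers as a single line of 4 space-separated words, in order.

Answer: no yes no no

Derivation:
String 1 '()(()(())()())()(()()()()())(())()()()()()()': depth seq [1 0 1 2 1 2 3 2 1 2 1 2 1 0 1 0 1 2 1 2 1 2 1 2 1 2 1 0 1 2 1 0 1 0 1 0 1 0 1 0 1 0 1 0]
  -> pairs=22 depth=3 groups=11 -> no
String 2 '(((((((((((()))))))))))()()()()())()()()()()': depth seq [1 2 3 4 5 6 7 8 9 10 11 12 11 10 9 8 7 6 5 4 3 2 1 2 1 2 1 2 1 2 1 2 1 0 1 0 1 0 1 0 1 0 1 0]
  -> pairs=22 depth=12 groups=6 -> yes
String 3 '()(((()))())()()()(()(())()())()(())()(()())': depth seq [1 0 1 2 3 4 3 2 1 2 1 0 1 0 1 0 1 0 1 2 1 2 3 2 1 2 1 2 1 0 1 0 1 2 1 0 1 0 1 2 1 2 1 0]
  -> pairs=22 depth=4 groups=10 -> no
String 4 '()(()(()))()(((()()))()(()()()())()())()()': depth seq [1 0 1 2 1 2 3 2 1 0 1 0 1 2 3 4 3 4 3 2 1 2 1 2 3 2 3 2 3 2 3 2 1 2 1 2 1 0 1 0 1 0]
  -> pairs=21 depth=4 groups=6 -> no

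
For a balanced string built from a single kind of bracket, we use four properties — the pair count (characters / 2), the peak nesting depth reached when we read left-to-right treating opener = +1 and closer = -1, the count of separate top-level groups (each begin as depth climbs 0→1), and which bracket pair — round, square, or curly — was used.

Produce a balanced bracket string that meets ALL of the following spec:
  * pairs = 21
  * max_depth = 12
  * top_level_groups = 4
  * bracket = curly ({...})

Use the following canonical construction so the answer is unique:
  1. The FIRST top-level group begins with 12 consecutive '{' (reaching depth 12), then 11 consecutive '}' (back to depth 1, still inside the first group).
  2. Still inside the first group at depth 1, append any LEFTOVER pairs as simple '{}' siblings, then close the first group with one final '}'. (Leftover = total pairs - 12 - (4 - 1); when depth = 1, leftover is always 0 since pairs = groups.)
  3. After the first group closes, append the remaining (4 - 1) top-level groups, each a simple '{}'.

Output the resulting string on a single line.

Answer: {{{{{{{{{{{{}}}}}}}}}}}{}{}{}{}{}{}}{}{}{}

Derivation:
Spec: pairs=21 depth=12 groups=4
Leftover pairs = 21 - 12 - (4-1) = 6
First group: deep chain of depth 12 + 6 sibling pairs
Remaining 3 groups: simple '{}' each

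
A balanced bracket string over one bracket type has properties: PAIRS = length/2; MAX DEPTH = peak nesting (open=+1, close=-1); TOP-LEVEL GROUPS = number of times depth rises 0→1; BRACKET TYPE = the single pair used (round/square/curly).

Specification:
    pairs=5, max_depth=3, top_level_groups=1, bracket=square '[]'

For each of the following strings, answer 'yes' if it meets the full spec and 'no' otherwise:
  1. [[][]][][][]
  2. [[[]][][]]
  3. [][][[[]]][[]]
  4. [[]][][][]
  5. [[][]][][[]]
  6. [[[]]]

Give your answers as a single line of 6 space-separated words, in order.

String 1 '[[][]][][][]': depth seq [1 2 1 2 1 0 1 0 1 0 1 0]
  -> pairs=6 depth=2 groups=4 -> no
String 2 '[[[]][][]]': depth seq [1 2 3 2 1 2 1 2 1 0]
  -> pairs=5 depth=3 groups=1 -> yes
String 3 '[][][[[]]][[]]': depth seq [1 0 1 0 1 2 3 2 1 0 1 2 1 0]
  -> pairs=7 depth=3 groups=4 -> no
String 4 '[[]][][][]': depth seq [1 2 1 0 1 0 1 0 1 0]
  -> pairs=5 depth=2 groups=4 -> no
String 5 '[[][]][][[]]': depth seq [1 2 1 2 1 0 1 0 1 2 1 0]
  -> pairs=6 depth=2 groups=3 -> no
String 6 '[[[]]]': depth seq [1 2 3 2 1 0]
  -> pairs=3 depth=3 groups=1 -> no

Answer: no yes no no no no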